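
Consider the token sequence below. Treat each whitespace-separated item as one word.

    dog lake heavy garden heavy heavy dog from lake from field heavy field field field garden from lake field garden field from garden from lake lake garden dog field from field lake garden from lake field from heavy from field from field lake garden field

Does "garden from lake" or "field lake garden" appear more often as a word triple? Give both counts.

"garden from lake" (3 vs 2)

"garden from lake": 3 occurrences
"field lake garden": 2 occurrences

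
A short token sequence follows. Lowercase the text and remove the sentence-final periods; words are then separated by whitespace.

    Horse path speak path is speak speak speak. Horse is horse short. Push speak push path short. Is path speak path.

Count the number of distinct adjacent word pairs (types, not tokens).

17

21 tokens → 20 bigram windows in total.
Repeated bigrams (each contributes count−1 duplicates):
  path speak: 2
  speak path: 2
  speak speak: 2
3 duplicate windows → 20 − 3 = 17 distinct.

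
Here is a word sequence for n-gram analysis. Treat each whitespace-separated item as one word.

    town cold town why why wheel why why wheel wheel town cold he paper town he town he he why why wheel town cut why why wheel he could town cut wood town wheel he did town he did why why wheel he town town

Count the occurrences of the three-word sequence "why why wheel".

Scanning the 43 overlapping trigram windows for "why why wheel":
  position 4–6: why why wheel
  position 7–9: why why wheel
  position 20–22: why why wheel
  position 25–27: why why wheel
  position 40–42: why why wheel

5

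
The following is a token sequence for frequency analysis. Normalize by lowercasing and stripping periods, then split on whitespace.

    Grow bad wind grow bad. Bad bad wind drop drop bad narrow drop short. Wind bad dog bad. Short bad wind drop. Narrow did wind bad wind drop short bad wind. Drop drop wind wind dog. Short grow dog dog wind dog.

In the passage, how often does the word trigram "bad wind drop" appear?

4

Scanning the 40 overlapping trigram windows for "bad wind drop":
  position 7–9: bad wind drop
  position 20–22: bad wind drop
  position 26–28: bad wind drop
  position 30–32: bad wind drop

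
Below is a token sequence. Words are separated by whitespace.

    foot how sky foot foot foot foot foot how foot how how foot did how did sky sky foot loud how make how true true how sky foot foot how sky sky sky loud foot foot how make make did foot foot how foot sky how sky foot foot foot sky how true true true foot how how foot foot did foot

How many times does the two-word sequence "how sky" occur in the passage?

4

Scanning the 61 overlapping bigram windows for "how sky":
  position 2–3: how sky
  position 26–27: how sky
  position 30–31: how sky
  position 46–47: how sky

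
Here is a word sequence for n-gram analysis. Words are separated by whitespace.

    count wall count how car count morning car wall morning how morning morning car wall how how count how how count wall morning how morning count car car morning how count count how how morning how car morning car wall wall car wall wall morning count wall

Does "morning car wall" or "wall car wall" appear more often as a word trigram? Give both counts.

"morning car wall" (3 vs 1)

"morning car wall": 3 occurrences
"wall car wall": 1 occurrence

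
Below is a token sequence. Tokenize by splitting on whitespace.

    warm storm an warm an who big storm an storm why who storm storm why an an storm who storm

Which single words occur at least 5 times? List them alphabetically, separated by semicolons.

an; storm

Unigram counts meeting the condition (at least 5 times):
  an: 5
  storm: 7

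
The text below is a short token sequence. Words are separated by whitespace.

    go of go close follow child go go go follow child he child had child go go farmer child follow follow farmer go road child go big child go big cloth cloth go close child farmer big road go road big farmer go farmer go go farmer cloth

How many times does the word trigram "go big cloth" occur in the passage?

1

Scanning the 46 overlapping trigram windows for "go big cloth":
  position 29–31: go big cloth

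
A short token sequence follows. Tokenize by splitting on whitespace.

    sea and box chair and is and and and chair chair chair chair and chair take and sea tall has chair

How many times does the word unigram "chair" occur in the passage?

Scanning the 21 tokens for "chair":
  position 4: chair
  position 10: chair
  position 11: chair
  position 12: chair
  position 13: chair
  position 15: chair
  position 21: chair

7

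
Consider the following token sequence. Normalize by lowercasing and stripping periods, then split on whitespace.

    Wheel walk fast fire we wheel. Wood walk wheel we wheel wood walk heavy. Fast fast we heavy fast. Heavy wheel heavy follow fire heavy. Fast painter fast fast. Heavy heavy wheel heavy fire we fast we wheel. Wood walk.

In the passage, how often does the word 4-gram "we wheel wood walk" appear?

3

Scanning the 37 overlapping 4-gram windows for "we wheel wood walk":
  position 5–8: we wheel wood walk
  position 10–13: we wheel wood walk
  position 37–40: we wheel wood walk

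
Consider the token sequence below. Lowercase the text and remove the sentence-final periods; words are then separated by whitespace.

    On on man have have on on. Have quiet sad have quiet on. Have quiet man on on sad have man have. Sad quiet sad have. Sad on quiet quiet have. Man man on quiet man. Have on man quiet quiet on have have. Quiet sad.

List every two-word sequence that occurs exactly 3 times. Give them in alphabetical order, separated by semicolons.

man have; on have; on on; quiet sad; sad have

Bigram counts meeting the condition (exactly 3 times):
  man have: 3
  on have: 3
  on on: 3
  quiet sad: 3
  sad have: 3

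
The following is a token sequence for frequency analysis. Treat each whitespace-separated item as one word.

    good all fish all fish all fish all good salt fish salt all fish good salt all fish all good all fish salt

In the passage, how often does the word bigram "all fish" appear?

6

Scanning the 22 overlapping bigram windows for "all fish":
  position 2–3: all fish
  position 4–5: all fish
  position 6–7: all fish
  position 13–14: all fish
  position 17–18: all fish
  position 21–22: all fish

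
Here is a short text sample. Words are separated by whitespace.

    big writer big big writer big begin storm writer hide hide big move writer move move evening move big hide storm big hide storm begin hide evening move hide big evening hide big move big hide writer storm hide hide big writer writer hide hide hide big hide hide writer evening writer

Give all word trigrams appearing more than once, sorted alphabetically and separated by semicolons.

big hide storm; big writer big; hide big move; hide hide big; move big hide; writer hide hide

Trigram counts meeting the condition (more than once):
  big hide storm: 2
  big writer big: 2
  hide big move: 2
  hide hide big: 3
  move big hide: 2
  writer hide hide: 2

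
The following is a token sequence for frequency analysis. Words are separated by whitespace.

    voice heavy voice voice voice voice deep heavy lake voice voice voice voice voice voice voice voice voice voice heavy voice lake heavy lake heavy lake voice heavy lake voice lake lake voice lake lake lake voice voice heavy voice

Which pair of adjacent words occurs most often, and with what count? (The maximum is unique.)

"voice voice", 13 times

Bigram frequencies (highest first):
  voice voice: 13
  lake voice: 5
  voice heavy: 4
  heavy lake: 4
  heavy voice: 3
  voice lake: 3
  … (4 more, each ≤ 3)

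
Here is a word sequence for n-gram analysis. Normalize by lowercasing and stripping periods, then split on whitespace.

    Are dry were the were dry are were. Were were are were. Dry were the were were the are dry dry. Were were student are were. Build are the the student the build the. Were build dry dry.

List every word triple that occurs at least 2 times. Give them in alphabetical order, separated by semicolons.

Trigram counts meeting the condition (at least 2 times):
  dry were the: 2
  were the were: 2

dry were the; were the were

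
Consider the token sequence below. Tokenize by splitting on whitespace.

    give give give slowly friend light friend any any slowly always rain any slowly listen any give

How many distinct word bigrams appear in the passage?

14

17 tokens → 16 bigram windows in total.
Repeated bigrams (each contributes count−1 duplicates):
  any slowly: 2
  give give: 2
2 duplicate windows → 16 − 2 = 14 distinct.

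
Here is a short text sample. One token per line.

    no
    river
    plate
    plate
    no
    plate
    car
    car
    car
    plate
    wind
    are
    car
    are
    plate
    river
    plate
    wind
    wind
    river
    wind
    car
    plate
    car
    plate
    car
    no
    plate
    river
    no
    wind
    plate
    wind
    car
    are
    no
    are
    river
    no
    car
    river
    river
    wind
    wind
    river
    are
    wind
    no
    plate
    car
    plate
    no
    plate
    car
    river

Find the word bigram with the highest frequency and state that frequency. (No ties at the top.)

Bigram frequencies (highest first):
  plate car: 5
  no plate: 4
  car plate: 4
  plate wind: 3
  river plate: 2
  plate no: 2
  … (25 more, each ≤ 2)

"plate car", 5 times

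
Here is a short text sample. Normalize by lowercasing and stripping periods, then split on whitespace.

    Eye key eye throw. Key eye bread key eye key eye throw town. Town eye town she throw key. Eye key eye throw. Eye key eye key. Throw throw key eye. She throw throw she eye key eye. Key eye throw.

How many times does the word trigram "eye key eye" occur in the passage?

6

Scanning the 39 overlapping trigram windows for "eye key eye":
  position 1–3: eye key eye
  position 9–11: eye key eye
  position 20–22: eye key eye
  position 24–26: eye key eye
  position 36–38: eye key eye
  position 38–40: eye key eye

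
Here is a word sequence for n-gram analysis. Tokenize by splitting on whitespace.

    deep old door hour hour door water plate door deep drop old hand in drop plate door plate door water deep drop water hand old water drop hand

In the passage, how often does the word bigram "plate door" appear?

3

Scanning the 27 overlapping bigram windows for "plate door":
  position 8–9: plate door
  position 16–17: plate door
  position 18–19: plate door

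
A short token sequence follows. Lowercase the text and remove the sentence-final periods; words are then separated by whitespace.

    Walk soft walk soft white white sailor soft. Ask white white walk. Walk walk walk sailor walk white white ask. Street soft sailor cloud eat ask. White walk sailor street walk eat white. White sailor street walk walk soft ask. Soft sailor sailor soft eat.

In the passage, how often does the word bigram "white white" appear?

Scanning the 44 overlapping bigram windows for "white white":
  position 5–6: white white
  position 10–11: white white
  position 18–19: white white
  position 33–34: white white

4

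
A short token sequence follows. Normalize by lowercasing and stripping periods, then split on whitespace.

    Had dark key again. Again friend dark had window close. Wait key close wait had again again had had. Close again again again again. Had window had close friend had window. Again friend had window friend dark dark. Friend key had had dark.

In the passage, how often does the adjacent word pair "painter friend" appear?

Scanning the 42 overlapping bigram windows for "painter friend":
  (none found)

0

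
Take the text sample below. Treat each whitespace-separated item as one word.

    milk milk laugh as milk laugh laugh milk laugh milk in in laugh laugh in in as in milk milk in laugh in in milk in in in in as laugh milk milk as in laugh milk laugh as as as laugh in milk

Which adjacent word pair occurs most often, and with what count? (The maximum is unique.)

Bigram frequencies (highest first):
  in in: 6
  milk laugh: 4
  laugh milk: 4
  milk milk: 3
  milk in: 3
  in laugh: 3
  … (10 more, each ≤ 3)

"in in", 6 times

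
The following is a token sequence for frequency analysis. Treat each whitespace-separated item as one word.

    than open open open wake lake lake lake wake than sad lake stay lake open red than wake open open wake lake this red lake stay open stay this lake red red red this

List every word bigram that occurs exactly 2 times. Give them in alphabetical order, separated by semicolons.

lake lake; lake stay; open wake; red red; wake lake

Bigram counts meeting the condition (exactly 2 times):
  lake lake: 2
  lake stay: 2
  open wake: 2
  red red: 2
  wake lake: 2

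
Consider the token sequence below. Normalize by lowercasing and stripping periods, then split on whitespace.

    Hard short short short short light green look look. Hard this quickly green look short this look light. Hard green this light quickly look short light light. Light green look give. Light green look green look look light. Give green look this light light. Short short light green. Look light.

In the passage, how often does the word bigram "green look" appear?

Scanning the 49 overlapping bigram windows for "green look":
  position 7–8: green look
  position 13–14: green look
  position 29–30: green look
  position 33–34: green look
  position 35–36: green look
  position 40–41: green look
  position 48–49: green look

7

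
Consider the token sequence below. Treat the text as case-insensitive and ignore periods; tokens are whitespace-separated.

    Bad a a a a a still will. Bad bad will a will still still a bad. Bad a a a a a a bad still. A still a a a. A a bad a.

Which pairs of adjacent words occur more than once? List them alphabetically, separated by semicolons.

Bigram counts meeting the condition (more than once):
  a a: 13
  a bad: 3
  a still: 2
  bad a: 3
  bad bad: 2
  still a: 3

a a; a bad; a still; bad a; bad bad; still a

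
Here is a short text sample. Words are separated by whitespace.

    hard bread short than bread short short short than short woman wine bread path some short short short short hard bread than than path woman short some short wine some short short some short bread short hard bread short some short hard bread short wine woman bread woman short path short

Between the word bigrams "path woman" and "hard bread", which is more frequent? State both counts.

"path woman": 1 occurrence
"hard bread": 4 occurrences

"hard bread" (4 vs 1)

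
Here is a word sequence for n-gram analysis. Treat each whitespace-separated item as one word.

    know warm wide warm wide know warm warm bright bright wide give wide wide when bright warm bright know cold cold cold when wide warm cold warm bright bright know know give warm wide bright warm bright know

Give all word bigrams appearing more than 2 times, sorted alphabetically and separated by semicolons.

bright know; warm bright; warm wide

Bigram counts meeting the condition (more than 2 times):
  bright know: 3
  warm bright: 4
  warm wide: 3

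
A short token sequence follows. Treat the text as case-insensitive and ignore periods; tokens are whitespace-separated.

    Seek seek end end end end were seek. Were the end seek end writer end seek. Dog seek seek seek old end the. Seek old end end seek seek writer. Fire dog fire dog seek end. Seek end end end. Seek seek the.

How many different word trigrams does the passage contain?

34

43 tokens → 41 trigram windows in total.
Repeated trigrams (each contributes count−1 duplicates):
  end end end: 3
  end end seek: 2
  end seek end: 2
  end seek seek: 2
  seek end end: 2
  seek old end: 2
7 duplicate windows → 41 − 7 = 34 distinct.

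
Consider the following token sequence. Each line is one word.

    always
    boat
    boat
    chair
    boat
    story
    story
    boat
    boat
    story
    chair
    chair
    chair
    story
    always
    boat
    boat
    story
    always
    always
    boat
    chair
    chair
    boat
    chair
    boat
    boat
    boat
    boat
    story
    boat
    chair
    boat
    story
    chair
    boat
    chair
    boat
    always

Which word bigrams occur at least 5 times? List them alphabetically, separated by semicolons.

Bigram counts meeting the condition (at least 5 times):
  boat boat: 6
  boat chair: 5
  boat story: 5
  chair boat: 6

boat boat; boat chair; boat story; chair boat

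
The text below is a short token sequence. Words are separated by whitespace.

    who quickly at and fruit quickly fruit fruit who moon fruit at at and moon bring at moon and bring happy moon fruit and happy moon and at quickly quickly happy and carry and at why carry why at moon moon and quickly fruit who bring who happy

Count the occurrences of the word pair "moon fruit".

Scanning the 47 overlapping bigram windows for "moon fruit":
  position 10–11: moon fruit
  position 22–23: moon fruit

2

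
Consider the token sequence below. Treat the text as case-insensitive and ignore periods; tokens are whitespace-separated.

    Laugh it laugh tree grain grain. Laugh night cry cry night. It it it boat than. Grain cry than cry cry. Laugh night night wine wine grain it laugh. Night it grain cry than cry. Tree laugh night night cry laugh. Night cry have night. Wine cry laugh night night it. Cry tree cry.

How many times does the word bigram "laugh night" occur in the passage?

Scanning the 53 overlapping bigram windows for "laugh night":
  position 7–8: laugh night
  position 22–23: laugh night
  position 29–30: laugh night
  position 37–38: laugh night
  position 41–42: laugh night
  position 48–49: laugh night

6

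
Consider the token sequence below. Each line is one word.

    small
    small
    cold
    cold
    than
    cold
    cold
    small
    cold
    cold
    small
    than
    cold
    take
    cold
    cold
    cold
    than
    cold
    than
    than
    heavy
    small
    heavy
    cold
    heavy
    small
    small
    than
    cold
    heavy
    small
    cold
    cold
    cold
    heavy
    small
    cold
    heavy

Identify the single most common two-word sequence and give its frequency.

Bigram frequencies (highest first):
  cold cold: 7
  small cold: 4
  than cold: 4
  heavy small: 4
  cold heavy: 4
  cold than: 3
  … (9 more, each ≤ 2)

"cold cold", 7 times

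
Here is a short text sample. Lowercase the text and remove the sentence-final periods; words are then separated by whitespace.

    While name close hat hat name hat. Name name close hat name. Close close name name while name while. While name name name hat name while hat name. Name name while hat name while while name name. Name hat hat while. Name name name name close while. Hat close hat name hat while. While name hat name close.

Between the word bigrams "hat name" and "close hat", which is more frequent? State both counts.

"hat name": 8 occurrences
"close hat": 3 occurrences

"hat name" (8 vs 3)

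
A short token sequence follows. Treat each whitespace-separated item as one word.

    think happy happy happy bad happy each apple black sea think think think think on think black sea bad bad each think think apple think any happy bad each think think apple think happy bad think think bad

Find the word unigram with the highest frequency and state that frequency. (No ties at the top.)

"think", 14 times

Unigram frequencies (highest first):
  think: 14
  happy: 6
  bad: 6
  each: 3
  apple: 3
  black: 2
  … (3 more, each ≤ 2)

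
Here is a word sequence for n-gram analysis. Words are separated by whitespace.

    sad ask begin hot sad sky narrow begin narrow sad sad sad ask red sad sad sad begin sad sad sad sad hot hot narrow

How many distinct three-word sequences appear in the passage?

20

25 tokens → 23 trigram windows in total.
Repeated trigrams (each contributes count−1 duplicates):
  sad sad sad: 4
3 duplicate windows → 23 − 3 = 20 distinct.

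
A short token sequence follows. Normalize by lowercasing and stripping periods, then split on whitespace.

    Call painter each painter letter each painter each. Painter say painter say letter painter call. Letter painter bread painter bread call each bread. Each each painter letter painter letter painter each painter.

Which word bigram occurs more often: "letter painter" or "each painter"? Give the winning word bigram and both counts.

"each painter" (5 vs 4)

"letter painter": 4 occurrences
"each painter": 5 occurrences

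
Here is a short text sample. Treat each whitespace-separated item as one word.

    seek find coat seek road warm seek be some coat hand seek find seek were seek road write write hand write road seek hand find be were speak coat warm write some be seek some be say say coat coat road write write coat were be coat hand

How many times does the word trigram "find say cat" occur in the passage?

Scanning the 46 overlapping trigram windows for "find say cat":
  (none found)

0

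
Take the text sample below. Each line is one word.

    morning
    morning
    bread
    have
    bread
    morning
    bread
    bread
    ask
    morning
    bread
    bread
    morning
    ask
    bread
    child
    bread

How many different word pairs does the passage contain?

17 tokens → 16 bigram windows in total.
Repeated bigrams (each contributes count−1 duplicates):
  morning bread: 3
  bread bread: 2
  bread morning: 2
4 duplicate windows → 16 − 4 = 12 distinct.

12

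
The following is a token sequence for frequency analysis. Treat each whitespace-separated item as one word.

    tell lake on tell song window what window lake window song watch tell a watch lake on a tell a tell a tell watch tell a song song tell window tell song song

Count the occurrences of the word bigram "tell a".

4

Scanning the 32 overlapping bigram windows for "tell a":
  position 13–14: tell a
  position 19–20: tell a
  position 21–22: tell a
  position 25–26: tell a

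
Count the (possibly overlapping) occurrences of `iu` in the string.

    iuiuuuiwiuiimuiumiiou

Sliding a length-2 window over the 21 characters (20 positions):
  position 1–2: iu
  position 3–4: iu
  position 9–10: iu
  position 15–16: iu

4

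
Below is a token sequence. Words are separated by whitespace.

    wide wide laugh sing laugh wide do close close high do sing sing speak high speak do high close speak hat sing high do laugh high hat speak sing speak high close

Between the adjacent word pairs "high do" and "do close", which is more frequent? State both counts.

"high do" (2 vs 1)

"high do": 2 occurrences
"do close": 1 occurrence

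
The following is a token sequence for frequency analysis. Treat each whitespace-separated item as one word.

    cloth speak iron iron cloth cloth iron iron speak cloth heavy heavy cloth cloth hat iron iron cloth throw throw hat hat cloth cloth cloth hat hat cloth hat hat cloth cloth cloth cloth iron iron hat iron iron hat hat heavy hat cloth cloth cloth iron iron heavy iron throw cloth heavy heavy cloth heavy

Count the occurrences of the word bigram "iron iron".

6

Scanning the 55 overlapping bigram windows for "iron iron":
  position 3–4: iron iron
  position 7–8: iron iron
  position 16–17: iron iron
  position 35–36: iron iron
  position 38–39: iron iron
  position 47–48: iron iron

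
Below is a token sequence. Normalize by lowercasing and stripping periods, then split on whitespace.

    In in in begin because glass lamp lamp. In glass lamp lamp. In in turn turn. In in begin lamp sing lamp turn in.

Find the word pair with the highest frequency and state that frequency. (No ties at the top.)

"in in", 4 times

Bigram frequencies (highest first):
  in in: 4
  in begin: 2
  glass lamp: 2
  lamp lamp: 2
  lamp in: 2
  turn in: 2
  … (9 more, each ≤ 1)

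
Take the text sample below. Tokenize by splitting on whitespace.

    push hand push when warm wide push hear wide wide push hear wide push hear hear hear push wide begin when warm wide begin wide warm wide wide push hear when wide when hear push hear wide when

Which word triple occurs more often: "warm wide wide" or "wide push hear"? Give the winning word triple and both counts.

"wide push hear" (4 vs 1)

"warm wide wide": 1 occurrence
"wide push hear": 4 occurrences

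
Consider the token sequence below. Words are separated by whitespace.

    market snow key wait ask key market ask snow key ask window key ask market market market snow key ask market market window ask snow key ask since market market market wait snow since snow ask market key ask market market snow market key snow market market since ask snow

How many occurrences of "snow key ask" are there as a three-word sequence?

3

Scanning the 48 overlapping trigram windows for "snow key ask":
  position 9–11: snow key ask
  position 18–20: snow key ask
  position 25–27: snow key ask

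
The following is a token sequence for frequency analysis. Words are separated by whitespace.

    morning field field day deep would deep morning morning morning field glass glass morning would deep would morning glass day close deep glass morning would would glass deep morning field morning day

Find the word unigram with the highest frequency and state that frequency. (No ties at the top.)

Unigram frequencies (highest first):
  morning: 9
  deep: 5
  would: 5
  glass: 5
  field: 4
  day: 3
  … (1 more, each ≤ 1)

"morning", 9 times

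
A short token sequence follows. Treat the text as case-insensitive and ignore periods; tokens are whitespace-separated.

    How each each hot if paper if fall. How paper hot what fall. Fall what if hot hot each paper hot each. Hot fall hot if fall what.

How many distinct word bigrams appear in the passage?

28 tokens → 27 bigram windows in total.
Repeated bigrams (each contributes count−1 duplicates):
  each hot: 2
  fall what: 2
  hot each: 2
  hot if: 2
  if fall: 2
  paper hot: 2
6 duplicate windows → 27 − 6 = 21 distinct.

21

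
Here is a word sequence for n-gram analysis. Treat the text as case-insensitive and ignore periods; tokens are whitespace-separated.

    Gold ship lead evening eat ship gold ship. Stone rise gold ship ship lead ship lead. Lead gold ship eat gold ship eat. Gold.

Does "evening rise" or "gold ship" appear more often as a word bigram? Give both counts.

"evening rise": 0 occurrences
"gold ship": 5 occurrences

"gold ship" (5 vs 0)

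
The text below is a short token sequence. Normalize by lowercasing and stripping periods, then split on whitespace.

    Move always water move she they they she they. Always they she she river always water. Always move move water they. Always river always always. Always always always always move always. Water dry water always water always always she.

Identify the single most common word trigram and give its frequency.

"always always always", 4 times

Trigram frequencies (highest first):
  always always always: 4
  move always water: 2
  always water always: 2
  always water move: 1
  water move she: 1
  move she they: 1
  … (26 more, each ≤ 1)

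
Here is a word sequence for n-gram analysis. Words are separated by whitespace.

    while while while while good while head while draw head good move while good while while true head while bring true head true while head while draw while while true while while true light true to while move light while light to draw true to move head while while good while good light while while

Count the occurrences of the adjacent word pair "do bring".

Scanning the 54 overlapping bigram windows for "do bring":
  (none found)

0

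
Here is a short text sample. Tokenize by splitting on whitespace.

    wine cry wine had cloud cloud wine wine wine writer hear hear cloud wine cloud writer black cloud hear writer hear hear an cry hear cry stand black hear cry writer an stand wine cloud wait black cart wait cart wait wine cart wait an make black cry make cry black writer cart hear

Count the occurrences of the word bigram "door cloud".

Scanning the 53 overlapping bigram windows for "door cloud":
  (none found)

0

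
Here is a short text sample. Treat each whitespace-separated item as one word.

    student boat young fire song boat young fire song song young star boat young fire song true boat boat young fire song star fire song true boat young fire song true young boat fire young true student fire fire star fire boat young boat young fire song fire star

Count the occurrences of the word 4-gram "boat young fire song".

Scanning the 46 overlapping 4-gram windows for "boat young fire song":
  position 2–5: boat young fire song
  position 6–9: boat young fire song
  position 13–16: boat young fire song
  position 19–22: boat young fire song
  position 27–30: boat young fire song
  position 44–47: boat young fire song

6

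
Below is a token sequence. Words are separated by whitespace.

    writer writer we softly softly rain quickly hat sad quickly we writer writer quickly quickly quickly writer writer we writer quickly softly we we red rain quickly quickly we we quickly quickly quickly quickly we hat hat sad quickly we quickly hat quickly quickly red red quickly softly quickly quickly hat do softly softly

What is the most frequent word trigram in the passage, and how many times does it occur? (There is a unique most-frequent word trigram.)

"quickly quickly quickly", 3 times

Trigram frequencies (highest first):
  quickly quickly quickly: 3
  writer writer we: 2
  hat sad quickly: 2
  sad quickly we: 2
  quickly quickly we: 2
  writer we softly: 1
  … (40 more, each ≤ 1)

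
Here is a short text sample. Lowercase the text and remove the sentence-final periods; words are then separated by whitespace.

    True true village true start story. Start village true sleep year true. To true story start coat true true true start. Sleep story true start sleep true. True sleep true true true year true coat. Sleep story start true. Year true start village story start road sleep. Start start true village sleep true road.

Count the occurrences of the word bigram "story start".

4

Scanning the 53 overlapping bigram windows for "story start":
  position 6–7: story start
  position 15–16: story start
  position 37–38: story start
  position 44–45: story start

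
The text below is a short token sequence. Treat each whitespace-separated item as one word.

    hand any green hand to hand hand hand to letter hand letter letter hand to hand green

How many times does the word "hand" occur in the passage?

8

Scanning the 17 tokens for "hand":
  position 1: hand
  position 4: hand
  position 6: hand
  position 7: hand
  position 8: hand
  position 11: hand
  position 14: hand
  position 16: hand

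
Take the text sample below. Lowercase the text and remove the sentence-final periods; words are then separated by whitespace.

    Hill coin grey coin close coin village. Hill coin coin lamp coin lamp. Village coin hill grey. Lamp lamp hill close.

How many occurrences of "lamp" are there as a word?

4

Scanning the 21 tokens for "lamp":
  position 11: lamp
  position 13: lamp
  position 18: lamp
  position 19: lamp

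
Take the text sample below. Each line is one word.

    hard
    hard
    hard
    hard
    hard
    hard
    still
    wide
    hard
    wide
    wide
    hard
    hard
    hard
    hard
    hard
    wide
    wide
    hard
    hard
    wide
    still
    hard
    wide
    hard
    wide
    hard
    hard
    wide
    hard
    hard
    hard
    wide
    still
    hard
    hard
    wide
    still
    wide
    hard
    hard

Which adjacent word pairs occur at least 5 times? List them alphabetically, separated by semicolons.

hard hard; hard wide; wide hard

Bigram counts meeting the condition (at least 5 times):
  hard hard: 15
  hard wide: 8
  wide hard: 7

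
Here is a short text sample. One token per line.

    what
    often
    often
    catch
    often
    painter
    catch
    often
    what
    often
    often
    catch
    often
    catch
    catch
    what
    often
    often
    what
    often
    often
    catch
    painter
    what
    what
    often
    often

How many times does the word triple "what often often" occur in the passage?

5

Scanning the 25 overlapping trigram windows for "what often often":
  position 1–3: what often often
  position 9–11: what often often
  position 16–18: what often often
  position 19–21: what often often
  position 25–27: what often often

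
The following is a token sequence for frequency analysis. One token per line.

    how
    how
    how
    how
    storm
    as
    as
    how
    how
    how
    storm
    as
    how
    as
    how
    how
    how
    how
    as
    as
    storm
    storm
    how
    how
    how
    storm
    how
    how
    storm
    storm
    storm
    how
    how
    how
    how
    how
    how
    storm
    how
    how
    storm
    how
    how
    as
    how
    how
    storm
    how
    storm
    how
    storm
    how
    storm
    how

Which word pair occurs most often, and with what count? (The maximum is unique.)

"how how", 19 times

Bigram frequencies (highest first):
  how how: 19
  how storm: 10
  storm how: 9
  as how: 4
  how as: 3
  storm storm: 3
  … (3 more, each ≤ 2)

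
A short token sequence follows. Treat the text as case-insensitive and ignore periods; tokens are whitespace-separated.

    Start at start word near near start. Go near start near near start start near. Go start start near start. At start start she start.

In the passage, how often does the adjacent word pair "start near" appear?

Scanning the 24 overlapping bigram windows for "start near":
  position 10–11: start near
  position 14–15: start near
  position 18–19: start near

3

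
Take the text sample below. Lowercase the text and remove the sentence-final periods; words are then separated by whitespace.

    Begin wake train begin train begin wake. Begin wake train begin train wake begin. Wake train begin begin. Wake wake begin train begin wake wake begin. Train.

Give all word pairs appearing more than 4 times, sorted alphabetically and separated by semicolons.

Bigram counts meeting the condition (more than 4 times):
  begin wake: 6
  train begin: 5

begin wake; train begin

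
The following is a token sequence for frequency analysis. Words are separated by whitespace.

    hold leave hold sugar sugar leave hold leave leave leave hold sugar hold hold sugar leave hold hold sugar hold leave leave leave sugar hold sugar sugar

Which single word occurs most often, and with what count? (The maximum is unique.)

"hold", 10 times

Unigram frequencies (highest first):
  hold: 10
  leave: 9
  sugar: 8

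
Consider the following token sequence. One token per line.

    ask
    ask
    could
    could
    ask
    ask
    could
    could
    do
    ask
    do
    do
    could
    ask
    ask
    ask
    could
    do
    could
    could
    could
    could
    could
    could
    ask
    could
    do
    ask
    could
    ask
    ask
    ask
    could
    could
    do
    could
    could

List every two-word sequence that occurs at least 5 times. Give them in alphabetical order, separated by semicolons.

ask ask; ask could; could could

Bigram counts meeting the condition (at least 5 times):
  ask ask: 6
  ask could: 6
  could could: 9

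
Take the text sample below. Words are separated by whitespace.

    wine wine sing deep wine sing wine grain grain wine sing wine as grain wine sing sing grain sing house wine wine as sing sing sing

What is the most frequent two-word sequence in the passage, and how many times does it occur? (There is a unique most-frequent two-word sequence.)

"wine sing", 4 times

Bigram frequencies (highest first):
  wine sing: 4
  sing sing: 3
  wine wine: 2
  sing wine: 2
  grain wine: 2
  wine as: 2
  … (10 more, each ≤ 1)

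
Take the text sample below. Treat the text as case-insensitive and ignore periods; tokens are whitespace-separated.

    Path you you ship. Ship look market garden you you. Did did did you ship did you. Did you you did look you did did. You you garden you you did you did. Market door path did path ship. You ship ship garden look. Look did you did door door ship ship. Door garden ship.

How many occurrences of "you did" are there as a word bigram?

Scanning the 54 overlapping bigram windows for "you did":
  position 10–11: you did
  position 17–18: you did
  position 20–21: you did
  position 23–24: you did
  position 30–31: you did
  position 32–33: you did
  position 47–48: you did

7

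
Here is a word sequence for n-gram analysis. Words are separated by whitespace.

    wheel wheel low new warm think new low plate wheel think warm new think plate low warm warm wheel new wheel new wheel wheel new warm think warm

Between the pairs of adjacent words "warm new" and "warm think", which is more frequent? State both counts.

"warm think" (2 vs 1)

"warm new": 1 occurrence
"warm think": 2 occurrences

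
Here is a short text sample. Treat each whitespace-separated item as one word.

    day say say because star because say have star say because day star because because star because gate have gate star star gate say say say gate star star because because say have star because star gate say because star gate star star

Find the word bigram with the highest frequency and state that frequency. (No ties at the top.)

Bigram frequencies (highest first):
  star because: 5
  because star: 4
  say say: 3
  say because: 3
  gate star: 3
  star star: 3
  … (14 more, each ≤ 3)

"star because", 5 times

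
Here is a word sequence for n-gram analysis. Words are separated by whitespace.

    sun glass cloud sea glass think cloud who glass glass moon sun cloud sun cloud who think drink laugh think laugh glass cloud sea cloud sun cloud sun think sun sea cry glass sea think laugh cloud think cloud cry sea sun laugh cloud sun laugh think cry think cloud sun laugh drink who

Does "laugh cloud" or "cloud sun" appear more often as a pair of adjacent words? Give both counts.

"laugh cloud": 2 occurrences
"cloud sun": 5 occurrences

"cloud sun" (5 vs 2)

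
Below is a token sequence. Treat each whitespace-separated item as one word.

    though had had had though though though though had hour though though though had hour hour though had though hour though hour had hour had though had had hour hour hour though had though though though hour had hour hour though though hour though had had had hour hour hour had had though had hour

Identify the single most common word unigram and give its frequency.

"though", 20 times

Unigram frequencies (highest first):
  though: 20
  had: 18
  hour: 17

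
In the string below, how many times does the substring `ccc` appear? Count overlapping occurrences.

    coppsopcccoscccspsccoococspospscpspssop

Sliding a length-3 window over the 39 characters (37 positions):
  position 8–10: ccc
  position 13–15: ccc

2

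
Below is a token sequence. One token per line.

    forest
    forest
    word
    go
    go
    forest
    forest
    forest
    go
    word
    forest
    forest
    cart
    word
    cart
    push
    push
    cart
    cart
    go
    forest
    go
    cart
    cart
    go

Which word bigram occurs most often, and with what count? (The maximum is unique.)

Bigram frequencies (highest first):
  forest forest: 4
  go forest: 2
  forest go: 2
  cart cart: 2
  cart go: 2
  forest word: 1
  … (11 more, each ≤ 1)

"forest forest", 4 times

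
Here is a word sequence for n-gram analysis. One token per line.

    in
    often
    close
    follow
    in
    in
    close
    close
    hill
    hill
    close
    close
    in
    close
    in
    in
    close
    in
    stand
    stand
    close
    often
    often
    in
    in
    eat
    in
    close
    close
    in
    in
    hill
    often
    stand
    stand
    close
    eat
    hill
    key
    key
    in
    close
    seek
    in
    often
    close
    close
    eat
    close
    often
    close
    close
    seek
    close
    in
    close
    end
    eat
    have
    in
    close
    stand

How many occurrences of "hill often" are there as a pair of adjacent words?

Scanning the 61 overlapping bigram windows for "hill often":
  position 32–33: hill often

1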